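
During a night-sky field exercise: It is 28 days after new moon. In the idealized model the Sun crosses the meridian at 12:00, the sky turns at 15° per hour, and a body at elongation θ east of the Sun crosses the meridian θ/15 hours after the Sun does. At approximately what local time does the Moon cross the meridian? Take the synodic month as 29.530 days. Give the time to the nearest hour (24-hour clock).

11:00

The Moon has covered 28/29.530 of its cycle, so θ ≈ 360° × 28/29.530 = 341.3°.
The Moon trails the Sun by θ/15 = 341.3/15 ≈ 22.76 hours.
12:00 + 22.76 h ≈ 10:45 → 11:00 to the nearest hour.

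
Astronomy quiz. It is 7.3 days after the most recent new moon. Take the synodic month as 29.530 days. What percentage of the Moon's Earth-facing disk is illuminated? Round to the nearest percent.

Elongation θ = 360° × 7.3/29.530 ≈ 89.0°.
Illuminated fraction = (1 − cos 89.0°)/2 = (1 − 0.018)/2 ≈ 0.491, so 49%.

49%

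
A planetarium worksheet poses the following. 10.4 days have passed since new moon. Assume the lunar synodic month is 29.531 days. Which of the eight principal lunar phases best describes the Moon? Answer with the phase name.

waxing gibbous

At 10.4/29.531 of the cycle, θ ≈ 127° — the waxing gibbous range.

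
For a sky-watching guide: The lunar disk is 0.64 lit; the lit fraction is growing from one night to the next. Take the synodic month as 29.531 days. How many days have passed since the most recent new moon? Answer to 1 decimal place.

8.7 days

cos θ = 1 − 2f = -0.280, giving a principal value of 106.3°.
Waxing ⇒ before full, so θ = 106.3°.
At 360°/29.531 d per day, 106.3° corresponds to 8.72 days.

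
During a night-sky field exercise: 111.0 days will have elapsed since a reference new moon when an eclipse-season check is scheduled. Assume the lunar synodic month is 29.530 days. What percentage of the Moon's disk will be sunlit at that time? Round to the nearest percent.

47%

111.0/29.530 = 3.759 lunations, so 3 complete cycles and 22.41 d into the next.
Elongation θ = 360° × 22.41/29.530 ≈ 273.2°.
With cos θ = 0.056, the lit fraction is (1 − 0.056)/2 ≈ 0.472, so 47%.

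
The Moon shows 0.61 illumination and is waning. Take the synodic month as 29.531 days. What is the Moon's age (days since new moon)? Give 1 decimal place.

21.1 days

cos θ = 1 − 2f = -0.220, giving a principal value of 102.7°.
Since the Moon is past full (waning), take the reflex angle: θ = 360° − 102.7° = 257.3°.
That fraction of the synodic month is 257.3/360 × 29.531 d ≈ 21.11 d.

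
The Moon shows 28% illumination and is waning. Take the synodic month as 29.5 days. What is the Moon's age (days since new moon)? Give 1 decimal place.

cos θ = 1 − 2f = 0.440, giving a principal value of 63.9°.
Since the Moon is past full (waning), take the reflex angle: θ = 360° − 63.9° = 296.1°.
That fraction of the synodic month is 296.1/360 × 29.5 d ≈ 24.26 d.

24.3 days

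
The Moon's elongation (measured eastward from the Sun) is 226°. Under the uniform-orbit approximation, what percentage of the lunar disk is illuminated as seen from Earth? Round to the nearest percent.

cos 226° = (-0.695), so f = (1 − (-0.695))/2 = 0.847, i.e. 85%.

85%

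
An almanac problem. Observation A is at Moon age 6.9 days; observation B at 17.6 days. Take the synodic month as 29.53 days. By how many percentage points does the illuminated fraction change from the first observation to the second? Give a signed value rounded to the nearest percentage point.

θ₁ = 360° × 6.9/29.53 = 84.1°, f₁ = (1 − cos θ₁)/2 = 0.449.
θ₂ = 360° × 17.6/29.53 = 214.6°, f₂ = (1 − cos θ₂)/2 = 0.912.
Change = f₂ − f₁ = +0.463 → +46 percentage points.

+46 pp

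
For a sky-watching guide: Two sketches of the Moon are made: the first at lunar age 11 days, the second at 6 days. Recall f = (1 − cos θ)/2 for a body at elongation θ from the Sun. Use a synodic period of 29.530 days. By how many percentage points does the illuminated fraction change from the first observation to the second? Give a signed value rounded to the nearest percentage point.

-49 pp

θ₁ = 360° × 11/29.530 = 134.1°, f₁ = (1 − cos θ₁)/2 = 0.848.
θ₂ = 360° × 6/29.530 = 73.1°, f₂ = (1 − cos θ₂)/2 = 0.355.
Change = f₂ − f₁ = -0.493 → -49 percentage points.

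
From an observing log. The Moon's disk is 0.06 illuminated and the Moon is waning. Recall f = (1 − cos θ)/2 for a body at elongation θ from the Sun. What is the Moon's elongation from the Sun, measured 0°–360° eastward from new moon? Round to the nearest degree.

cos θ = 1 − 2f = 0.880, giving a principal value of 28.4°.
Waning ⇒ past full, so θ = 360° − 28.4° = 331.6°.

332°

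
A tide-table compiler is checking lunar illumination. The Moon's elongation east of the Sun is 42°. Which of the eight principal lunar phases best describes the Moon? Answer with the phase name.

The waxing crescent sector spans roughly 22°–68°; 42° falls inside it.

waxing crescent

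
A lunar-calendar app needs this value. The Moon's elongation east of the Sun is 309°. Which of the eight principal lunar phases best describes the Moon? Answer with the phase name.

waning crescent

309° lies in the waning crescent sector of the 8-phase cycle.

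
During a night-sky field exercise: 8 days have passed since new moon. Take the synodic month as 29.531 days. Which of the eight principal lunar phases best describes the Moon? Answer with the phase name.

first quarter

At 8/29.531 of the cycle, θ ≈ 98° — the first quarter range.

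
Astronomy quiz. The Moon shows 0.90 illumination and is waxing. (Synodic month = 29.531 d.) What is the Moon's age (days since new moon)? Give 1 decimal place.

11.7 days

Invert f = (1 − cos θ)/2 to get cos θ = 1 − 2(0.90) = -0.800, hence θ₀ = arccos -0.800 = 143.1°.
The Moon is waxing (0°–180°), so θ = 143.1° directly.
Age = 29.531 × 143.1°/360° ≈ 11.74 days.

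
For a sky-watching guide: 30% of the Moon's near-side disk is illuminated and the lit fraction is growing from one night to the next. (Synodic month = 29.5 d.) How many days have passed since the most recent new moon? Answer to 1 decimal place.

From f = (1 − cos θ)/2: cos θ = 1 − 2×0.30 = 0.400; arccos → 66.4°.
Before full moon the principal value applies: θ = 66.4°.
Age = 29.5 × 66.4°/360° ≈ 5.44 days.

5.4 days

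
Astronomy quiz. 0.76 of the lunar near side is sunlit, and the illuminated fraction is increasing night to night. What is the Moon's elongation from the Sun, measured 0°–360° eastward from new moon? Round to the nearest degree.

cos θ = 1 − 2f = -0.520, giving a principal value of 121.3°.
Waxing ⇒ before full, so θ = 121.3°.

121°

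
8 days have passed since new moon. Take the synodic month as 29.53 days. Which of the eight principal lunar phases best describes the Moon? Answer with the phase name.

θ ≈ 360° × 8/29.53 = 98°, which falls in the first quarter sector.

first quarter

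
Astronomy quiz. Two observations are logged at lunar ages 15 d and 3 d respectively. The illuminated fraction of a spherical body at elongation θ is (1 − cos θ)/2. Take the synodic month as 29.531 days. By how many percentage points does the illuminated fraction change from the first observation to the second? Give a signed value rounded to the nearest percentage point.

First observation: θ = 360°·15/29.531 = 182.9°, so f = 0.999.
Second observation: θ = 36.6°, f = 0.098.
Δf = 0.098 − 0.999 = -0.901, i.e. -90 pp.

-90 percentage points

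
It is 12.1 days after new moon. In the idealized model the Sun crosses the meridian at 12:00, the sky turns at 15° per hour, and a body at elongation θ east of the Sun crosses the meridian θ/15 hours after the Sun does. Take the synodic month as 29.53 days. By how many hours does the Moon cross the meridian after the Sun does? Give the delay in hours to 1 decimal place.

9.8 h

Phase angle: θ = 360°·(12.1 d)/(29.53 d) = 147.5°.
Delay after the Sun = 147.5° / (15°/h) ≈ 9.83 h.
So the Moon crosses the meridian 9.83 h after the Sun.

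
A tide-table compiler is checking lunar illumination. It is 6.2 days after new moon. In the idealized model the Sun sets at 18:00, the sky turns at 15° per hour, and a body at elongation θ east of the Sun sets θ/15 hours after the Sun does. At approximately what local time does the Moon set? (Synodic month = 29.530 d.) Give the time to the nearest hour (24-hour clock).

23:00

Elongation θ = 360° × 6.2/29.530 ≈ 75.6°.
Delay after the Sun = 75.6° / (15°/h) ≈ 5.04 h.
18:00 + 5.04 h ≈ 23:02 → 23:00 to the nearest hour.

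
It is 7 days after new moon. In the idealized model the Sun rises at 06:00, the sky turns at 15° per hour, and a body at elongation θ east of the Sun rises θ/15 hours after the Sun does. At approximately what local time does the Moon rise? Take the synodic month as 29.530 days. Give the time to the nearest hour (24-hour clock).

The Moon has covered 7/29.530 of its cycle, so θ ≈ 360° × 7/29.530 = 85.3°.
Delay after the Sun = 85.3° / (15°/h) ≈ 5.69 h.
06:00 + 5.69 h ≈ 11:41 → 12:00 to the nearest hour.

12:00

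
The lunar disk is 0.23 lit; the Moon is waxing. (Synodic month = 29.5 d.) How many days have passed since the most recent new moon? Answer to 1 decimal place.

Invert f = (1 − cos θ)/2 to get cos θ = 1 − 2(0.23) = 0.540, hence θ₀ = arccos 0.540 = 57.3°.
Waxing ⇒ before full, so θ = 57.3°.
Age = 29.5 × 57.3°/360° ≈ 4.70 days.

4.7 days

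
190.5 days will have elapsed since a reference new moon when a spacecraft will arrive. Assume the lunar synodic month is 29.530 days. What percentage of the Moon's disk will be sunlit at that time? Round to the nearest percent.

190.5 d spans 6 complete synodic months (6 × 29.530 = 177.18 d) plus 13.32 d.
Phase angle: θ = 360°·(13.32 d)/(29.530 d) = 162.4°.
cos 162.4° = (-0.953), so f = (1 − (-0.953))/2 = 0.977, so 98%.

98%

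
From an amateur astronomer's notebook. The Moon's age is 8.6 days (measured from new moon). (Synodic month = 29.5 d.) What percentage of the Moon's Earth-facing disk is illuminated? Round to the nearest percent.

Elongation θ = 360° × 8.6/29.5 ≈ 104.9°.
Illuminated fraction = (1 − cos 104.9°)/2 = (1 − (-0.258))/2 ≈ 0.629, so 63%.

63%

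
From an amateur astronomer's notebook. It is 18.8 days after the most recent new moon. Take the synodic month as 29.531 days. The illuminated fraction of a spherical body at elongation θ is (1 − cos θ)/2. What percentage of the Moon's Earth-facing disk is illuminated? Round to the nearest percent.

The Moon has covered 18.8/29.531 of its cycle, so θ ≈ 360° × 18.8/29.531 = 229.2°.
With cos θ = (-0.654), the lit fraction is (1 − (-0.654))/2 ≈ 0.827, so 83%.

83%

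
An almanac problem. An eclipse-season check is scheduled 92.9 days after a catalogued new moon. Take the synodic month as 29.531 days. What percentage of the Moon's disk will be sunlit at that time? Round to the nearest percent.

20%

92.9/29.531 = 3.146 lunations, so 3 complete cycles and 4.31 d into the next.
Phase angle: θ = 360°·(4.31 d)/(29.531 d) = 52.5°.
cos 52.5° = 0.609, so f = (1 − 0.609)/2 = 0.196, so 20%.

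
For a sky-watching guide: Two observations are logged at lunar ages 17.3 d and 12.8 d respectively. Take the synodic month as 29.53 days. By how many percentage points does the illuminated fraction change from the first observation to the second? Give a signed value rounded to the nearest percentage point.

+3 percentage points

First observation: θ = 360°·17.3/29.53 = 210.9°, so f = 0.929.
Second observation: θ = 156.0°, f = 0.957.
Δf = 0.957 − 0.929 = +0.028, i.e. +3 pp.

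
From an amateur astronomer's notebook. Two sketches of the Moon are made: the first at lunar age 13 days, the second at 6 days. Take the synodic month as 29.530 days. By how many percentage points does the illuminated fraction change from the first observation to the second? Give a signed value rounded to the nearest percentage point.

-61 percentage points

θ₁ = 360° × 13/29.530 = 158.5°, f₁ = (1 − cos θ₁)/2 = 0.965.
θ₂ = 360° × 6/29.530 = 73.1°, f₂ = (1 − cos θ₂)/2 = 0.355.
Change = f₂ − f₁ = -0.610 → -61 percentage points.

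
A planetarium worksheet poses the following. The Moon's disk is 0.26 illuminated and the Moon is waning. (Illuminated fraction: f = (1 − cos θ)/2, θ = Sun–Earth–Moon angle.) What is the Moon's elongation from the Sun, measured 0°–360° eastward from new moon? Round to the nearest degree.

From f = (1 − cos θ)/2: cos θ = 1 − 2×0.26 = 0.480; arccos → 61.3°.
Waning ⇒ past full, so θ = 360° − 61.3° = 298.7°.

299°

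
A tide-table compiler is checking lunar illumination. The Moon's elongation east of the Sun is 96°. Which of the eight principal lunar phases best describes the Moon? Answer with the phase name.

first quarter

The first quarter sector spans roughly 68°–112°; 96° falls inside it.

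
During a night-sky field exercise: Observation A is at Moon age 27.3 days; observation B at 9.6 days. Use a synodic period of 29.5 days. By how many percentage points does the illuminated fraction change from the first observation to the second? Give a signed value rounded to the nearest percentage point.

+67 pp

θ₁ = 360° × 27.3/29.5 = 333.2°, f₁ = (1 − cos θ₁)/2 = 0.054.
θ₂ = 360° × 9.6/29.5 = 117.2°, f₂ = (1 − cos θ₂)/2 = 0.728.
Change = f₂ − f₁ = +0.674 → +67 percentage points.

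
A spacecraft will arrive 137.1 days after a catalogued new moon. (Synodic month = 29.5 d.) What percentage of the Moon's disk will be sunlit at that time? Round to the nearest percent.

80%

137.1/29.5 = 4.647 lunations, so 4 complete cycles and 19.10 d into the next.
The Moon has covered 19.10/29.5 of its cycle, so θ ≈ 360° × 19.10/29.5 = 233.1°.
Illuminated fraction = (1 − cos 233.1°)/2 = (1 − (-0.601))/2 ≈ 0.800, so 80%.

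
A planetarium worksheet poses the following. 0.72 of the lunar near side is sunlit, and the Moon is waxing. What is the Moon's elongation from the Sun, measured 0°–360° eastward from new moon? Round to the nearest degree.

Invert f = (1 − cos θ)/2 to get cos θ = 1 − 2(0.72) = -0.440, hence θ₀ = arccos -0.440 = 116.1°.
The Moon is waxing (0°–180°), so θ = 116.1° directly.

116°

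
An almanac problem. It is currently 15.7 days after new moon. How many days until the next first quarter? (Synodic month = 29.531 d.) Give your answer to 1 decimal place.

First quarter occurs at elongation 90°, i.e. at age 29.531 × 90/360 = 7.383 d.
Already past this cycle's first quarter; the next is at 7.383 + 29.531 = 36.914 d, so 36.914 − 15.7 = 21.214 days.

21.2 days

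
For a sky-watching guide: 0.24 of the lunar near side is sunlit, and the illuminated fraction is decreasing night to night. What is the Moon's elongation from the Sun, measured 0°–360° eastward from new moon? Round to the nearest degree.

From f = (1 − cos θ)/2: cos θ = 1 − 2×0.24 = 0.520; arccos → 58.7°.
Waning ⇒ past full, so θ = 360° − 58.7° = 301.3°.

301°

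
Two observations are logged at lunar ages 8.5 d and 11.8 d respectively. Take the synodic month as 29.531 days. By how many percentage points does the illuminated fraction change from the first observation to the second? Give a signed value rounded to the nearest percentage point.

+29 pp

First observation: θ = 360°·8.5/29.531 = 103.6°, so f = 0.618.
Second observation: θ = 143.8°, f = 0.904.
Δf = 0.904 − 0.618 = +0.286, i.e. +29 pp.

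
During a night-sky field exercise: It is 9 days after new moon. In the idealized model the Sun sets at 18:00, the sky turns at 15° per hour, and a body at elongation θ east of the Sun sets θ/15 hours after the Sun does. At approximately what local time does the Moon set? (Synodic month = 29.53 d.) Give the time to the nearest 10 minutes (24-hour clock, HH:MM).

01:20

Elongation θ = 360° × 9/29.53 ≈ 109.7°.
Delay after the Sun = 109.7° / (15°/h) ≈ 7.31 h.
18:00 + 7.315 h ≈ 01:19 → 01:20 to the nearest ten minutes.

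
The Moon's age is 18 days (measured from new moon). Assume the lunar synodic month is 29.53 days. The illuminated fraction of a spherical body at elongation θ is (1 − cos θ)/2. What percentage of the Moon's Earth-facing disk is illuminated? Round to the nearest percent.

The Moon has covered 18/29.53 of its cycle, so θ ≈ 360° × 18/29.53 = 219.4°.
Illuminated fraction = (1 − cos 219.4°)/2 = (1 − (-0.772))/2 ≈ 0.886, so 89%.

89%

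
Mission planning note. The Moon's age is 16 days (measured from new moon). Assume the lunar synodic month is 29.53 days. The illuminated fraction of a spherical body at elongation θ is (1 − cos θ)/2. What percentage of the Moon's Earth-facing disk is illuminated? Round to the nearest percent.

Phase angle: θ = 360°·(16 d)/(29.53 d) = 195.1°.
With cos θ = (-0.966), the lit fraction is (1 − (-0.966))/2 ≈ 0.983, so 98%.

98%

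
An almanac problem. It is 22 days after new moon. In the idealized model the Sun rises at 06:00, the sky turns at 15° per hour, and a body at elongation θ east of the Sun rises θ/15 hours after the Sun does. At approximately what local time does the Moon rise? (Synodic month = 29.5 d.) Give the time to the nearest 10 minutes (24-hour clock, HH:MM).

The Moon has covered 22/29.5 of its cycle, so θ ≈ 360° × 22/29.5 = 268.5°.
The Moon trails the Sun by θ/15 = 268.5/15 ≈ 17.90 hours.
06:00 + 17.898 h ≈ 23:54 → 23:50 to the nearest ten minutes.

23:50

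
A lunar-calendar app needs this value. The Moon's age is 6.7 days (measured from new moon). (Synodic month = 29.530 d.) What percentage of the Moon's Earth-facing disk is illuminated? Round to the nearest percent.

The Moon has covered 6.7/29.530 of its cycle, so θ ≈ 360° × 6.7/29.530 = 81.7°.
Illuminated fraction = (1 − cos 81.7°)/2 = (1 − 0.145)/2 ≈ 0.428, so 43%.

43%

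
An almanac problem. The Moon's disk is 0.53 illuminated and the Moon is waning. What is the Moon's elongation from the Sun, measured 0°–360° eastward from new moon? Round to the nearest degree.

From f = (1 − cos θ)/2: cos θ = 1 − 2×0.53 = -0.060; arccos → 93.4°.
Since the Moon is past full (waning), take the reflex angle: θ = 360° − 93.4° = 266.6°.

267°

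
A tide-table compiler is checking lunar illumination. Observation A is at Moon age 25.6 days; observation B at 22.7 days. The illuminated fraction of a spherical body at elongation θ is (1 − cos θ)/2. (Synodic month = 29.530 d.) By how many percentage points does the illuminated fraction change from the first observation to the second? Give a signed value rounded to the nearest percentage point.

θ₁ = 360° × 25.6/29.530 = 312.1°, f₁ = (1 − cos θ₁)/2 = 0.165.
θ₂ = 360° × 22.7/29.530 = 276.7°, f₂ = (1 − cos θ₂)/2 = 0.441.
Change = f₂ − f₁ = +0.277 → +28 percentage points.

+28 percentage points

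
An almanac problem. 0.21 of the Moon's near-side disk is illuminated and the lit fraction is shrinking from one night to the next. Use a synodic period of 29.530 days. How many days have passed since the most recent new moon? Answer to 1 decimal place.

Invert f = (1 − cos θ)/2 to get cos θ = 1 − 2(0.21) = 0.580, hence θ₀ = arccos 0.580 = 54.5°.
Waning ⇒ past full, so θ = 360° − 54.5° = 305.5°.
That fraction of the synodic month is 305.5/360 × 29.530 d ≈ 25.06 d.

25.1 days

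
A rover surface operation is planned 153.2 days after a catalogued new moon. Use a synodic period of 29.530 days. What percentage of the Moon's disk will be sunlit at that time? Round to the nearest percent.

153.2/29.530 = 5.188 lunations, so 5 complete cycles and 5.55 d into the next.
The Moon has covered 5.55/29.530 of its cycle, so θ ≈ 360° × 5.55/29.530 = 67.7°.
Illuminated fraction = (1 − cos 67.7°)/2 = (1 − 0.380)/2 ≈ 0.310, so 31%.

31%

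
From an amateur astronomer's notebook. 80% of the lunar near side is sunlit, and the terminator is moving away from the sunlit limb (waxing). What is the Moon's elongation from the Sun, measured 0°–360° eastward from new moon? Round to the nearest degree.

127°

cos θ = 1 − 2f = -0.600, giving a principal value of 126.9°.
The Moon is waxing (0°–180°), so θ = 126.9° directly.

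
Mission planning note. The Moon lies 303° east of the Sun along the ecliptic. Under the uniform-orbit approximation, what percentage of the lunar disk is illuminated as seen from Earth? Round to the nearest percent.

f = (1 − cos 303°)/2 = (1 − 0.545)/2 ≈ 0.228, i.e. 23%.

23%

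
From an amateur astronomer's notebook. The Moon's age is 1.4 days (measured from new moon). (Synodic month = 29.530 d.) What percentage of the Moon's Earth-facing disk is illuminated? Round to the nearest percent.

2%

Elongation θ = 360° × 1.4/29.530 ≈ 17.1°.
Illuminated fraction = (1 − cos 17.1°)/2 = (1 − 0.956)/2 ≈ 0.022, so 2%.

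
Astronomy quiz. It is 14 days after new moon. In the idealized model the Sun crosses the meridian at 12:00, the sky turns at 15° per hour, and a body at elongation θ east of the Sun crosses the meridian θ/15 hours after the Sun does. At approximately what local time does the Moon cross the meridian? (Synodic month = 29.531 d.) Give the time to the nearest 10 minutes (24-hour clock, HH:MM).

Phase angle: θ = 360°·(14 d)/(29.531 d) = 170.7°.
Delay after the Sun = 170.7° / (15°/h) ≈ 11.38 h.
12:00 + 11.378 h ≈ 23:23 → 23:20 to the nearest ten minutes.

23:20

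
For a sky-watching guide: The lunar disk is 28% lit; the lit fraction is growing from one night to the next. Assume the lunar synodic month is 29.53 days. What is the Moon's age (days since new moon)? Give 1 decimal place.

cos θ = 1 − 2f = 0.440, giving a principal value of 63.9°.
Before full moon the principal value applies: θ = 63.9°.
Age = 29.53 × 63.9°/360° ≈ 5.24 days.

5.2 days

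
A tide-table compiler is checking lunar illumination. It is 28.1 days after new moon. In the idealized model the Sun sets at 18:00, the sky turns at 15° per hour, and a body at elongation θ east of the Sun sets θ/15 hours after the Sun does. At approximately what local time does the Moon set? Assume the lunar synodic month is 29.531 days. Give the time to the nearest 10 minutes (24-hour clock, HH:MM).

The Moon has covered 28.1/29.531 of its cycle, so θ ≈ 360° × 28.1/29.531 = 342.6°.
The Moon trails the Sun by θ/15 = 342.6/15 ≈ 22.84 hours.
18:00 + 22.837 h ≈ 16:50 → 16:50 to the nearest ten minutes.

16:50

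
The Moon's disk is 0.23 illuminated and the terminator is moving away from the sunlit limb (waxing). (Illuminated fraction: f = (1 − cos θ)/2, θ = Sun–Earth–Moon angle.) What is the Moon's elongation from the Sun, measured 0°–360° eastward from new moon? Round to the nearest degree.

From f = (1 − cos θ)/2: cos θ = 1 − 2×0.23 = 0.540; arccos → 57.3°.
Before full moon the principal value applies: θ = 57.3°.

57°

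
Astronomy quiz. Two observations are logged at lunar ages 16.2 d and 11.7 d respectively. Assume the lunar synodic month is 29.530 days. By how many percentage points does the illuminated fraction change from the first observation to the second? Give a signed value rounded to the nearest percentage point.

-8 pp

First observation: θ = 360°·16.2/29.530 = 197.5°, so f = 0.977.
Second observation: θ = 142.6°, f = 0.897.
Δf = 0.897 − 0.977 = -0.079, i.e. -8 pp.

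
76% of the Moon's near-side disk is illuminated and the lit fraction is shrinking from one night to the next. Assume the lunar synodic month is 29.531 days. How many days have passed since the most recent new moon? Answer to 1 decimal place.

cos θ = 1 − 2f = -0.520, giving a principal value of 121.3°.
Since the Moon is past full (waning), take the reflex angle: θ = 360° − 121.3° = 238.7°.
That fraction of the synodic month is 238.7/360 × 29.531 d ≈ 19.58 d.

19.6 days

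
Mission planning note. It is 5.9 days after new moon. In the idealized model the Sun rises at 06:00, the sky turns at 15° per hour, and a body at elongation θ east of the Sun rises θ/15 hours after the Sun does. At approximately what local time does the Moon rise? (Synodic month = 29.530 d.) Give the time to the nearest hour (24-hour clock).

11:00

Phase angle: θ = 360°·(5.9 d)/(29.530 d) = 71.9°.
The Moon trails the Sun by θ/15 = 71.9/15 ≈ 4.80 hours.
06:00 + 4.80 h ≈ 10:48 → 11:00 to the nearest hour.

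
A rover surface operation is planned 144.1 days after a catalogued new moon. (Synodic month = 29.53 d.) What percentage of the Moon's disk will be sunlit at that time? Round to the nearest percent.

144.1 d spans 4 complete synodic months (4 × 29.53 = 118.12 d) plus 25.98 d.
Phase angle: θ = 360°·(25.98 d)/(29.53 d) = 316.7°.
Illuminated fraction = (1 − cos 316.7°)/2 = (1 − 0.728)/2 ≈ 0.136, so 14%.

14%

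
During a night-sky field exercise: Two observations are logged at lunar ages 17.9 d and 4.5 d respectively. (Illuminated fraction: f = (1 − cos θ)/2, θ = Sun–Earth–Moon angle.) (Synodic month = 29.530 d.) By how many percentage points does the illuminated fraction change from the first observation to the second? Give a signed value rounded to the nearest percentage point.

θ₁ = 360° × 17.9/29.530 = 218.2°, f₁ = (1 − cos θ₁)/2 = 0.893.
θ₂ = 360° × 4.5/29.530 = 54.9°, f₂ = (1 − cos θ₂)/2 = 0.212.
Change = f₂ − f₁ = -0.681 → -68 percentage points.

-68 percentage points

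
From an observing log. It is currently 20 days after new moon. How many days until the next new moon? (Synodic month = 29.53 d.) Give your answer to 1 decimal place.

9.5 days

The next new moon completes the synodic month: 29.53 − 20 = 9.530 days.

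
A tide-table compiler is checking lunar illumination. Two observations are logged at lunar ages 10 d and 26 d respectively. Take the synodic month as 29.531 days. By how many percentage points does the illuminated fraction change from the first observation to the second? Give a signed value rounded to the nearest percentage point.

θ₁ = 360° × 10/29.531 = 121.9°, f₁ = (1 − cos θ₁)/2 = 0.764.
θ₂ = 360° × 26/29.531 = 317.0°, f₂ = (1 − cos θ₂)/2 = 0.135.
Change = f₂ − f₁ = -0.630 → -63 percentage points.

-63 pp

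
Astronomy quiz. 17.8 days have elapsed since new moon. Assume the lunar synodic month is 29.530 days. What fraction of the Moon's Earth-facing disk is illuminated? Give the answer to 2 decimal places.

0.90

Elongation θ = 360° × 17.8/29.530 ≈ 217.0°.
cos 217.0° = (-0.799), so f = (1 − (-0.799))/2 = 0.899.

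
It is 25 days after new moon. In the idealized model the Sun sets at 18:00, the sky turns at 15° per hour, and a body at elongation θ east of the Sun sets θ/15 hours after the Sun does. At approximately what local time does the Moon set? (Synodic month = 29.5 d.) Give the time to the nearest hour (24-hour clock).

Elongation θ = 360° × 25/29.5 ≈ 305.1°.
At 15° of sky rotation per hour, 305.1° corresponds to a 20.34 h lag.
18:00 + 20.34 h ≈ 14:20 → 14:00 to the nearest hour.

14:00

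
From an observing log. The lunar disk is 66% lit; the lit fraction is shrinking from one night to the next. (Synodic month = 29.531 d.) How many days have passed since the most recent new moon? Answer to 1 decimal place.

20.6 days

cos θ = 1 − 2f = -0.320, giving a principal value of 108.7°.
Waning ⇒ past full, so θ = 360° − 108.7° = 251.3°.
That fraction of the synodic month is 251.3/360 × 29.531 d ≈ 20.62 d.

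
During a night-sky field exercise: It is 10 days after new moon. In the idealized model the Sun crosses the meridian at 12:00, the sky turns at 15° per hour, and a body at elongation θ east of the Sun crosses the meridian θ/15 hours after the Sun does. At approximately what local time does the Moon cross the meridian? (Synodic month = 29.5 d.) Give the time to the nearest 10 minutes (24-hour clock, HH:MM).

20:10

Phase angle: θ = 360°·(10 d)/(29.5 d) = 122.0°.
Delay after the Sun = 122.0° / (15°/h) ≈ 8.14 h.
12:00 + 8.136 h ≈ 20:08 → 20:10 to the nearest ten minutes.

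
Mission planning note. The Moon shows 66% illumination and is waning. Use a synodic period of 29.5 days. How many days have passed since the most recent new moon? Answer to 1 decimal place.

cos θ = 1 − 2f = -0.320, giving a principal value of 108.7°.
Waning ⇒ past full, so θ = 360° − 108.7° = 251.3°.
That fraction of the synodic month is 251.3/360 × 29.5 d ≈ 20.60 d.

20.6 days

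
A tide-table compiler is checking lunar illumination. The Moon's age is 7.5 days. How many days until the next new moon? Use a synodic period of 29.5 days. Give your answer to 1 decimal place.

22.0 days

The next new moon completes the synodic month: 29.5 − 7.5 = 22.000 days.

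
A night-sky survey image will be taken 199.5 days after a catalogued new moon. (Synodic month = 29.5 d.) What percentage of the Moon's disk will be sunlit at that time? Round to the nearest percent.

46%

Reduce mod P: 199.5 − 6×29.5 = 22.50 d into the current lunation.
The Moon has covered 22.50/29.5 of its cycle, so θ ≈ 360° × 22.50/29.5 = 274.6°.
cos 274.6° = 0.080, so f = (1 − 0.080)/2 = 0.460, so 46%.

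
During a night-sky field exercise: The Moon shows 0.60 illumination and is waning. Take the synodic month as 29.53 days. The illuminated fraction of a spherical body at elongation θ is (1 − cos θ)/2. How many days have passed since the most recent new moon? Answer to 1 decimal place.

21.2 days

From f = (1 − cos θ)/2: cos θ = 1 − 2×0.60 = -0.200; arccos → 101.5°.
A waning Moon lies in 180°–360°, so θ = 360° − 101.5° = 258.5°.
Age = 29.53 × 258.5°/360° ≈ 21.20 days.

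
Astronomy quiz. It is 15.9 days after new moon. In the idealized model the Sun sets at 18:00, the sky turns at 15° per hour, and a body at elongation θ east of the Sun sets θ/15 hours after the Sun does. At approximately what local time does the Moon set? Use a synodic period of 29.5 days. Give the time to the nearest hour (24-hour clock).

The Moon has covered 15.9/29.5 of its cycle, so θ ≈ 360° × 15.9/29.5 = 194.0°.
Delay after the Sun = 194.0° / (15°/h) ≈ 12.94 h.
18:00 + 12.94 h ≈ 06:56 → 07:00 to the nearest hour.

07:00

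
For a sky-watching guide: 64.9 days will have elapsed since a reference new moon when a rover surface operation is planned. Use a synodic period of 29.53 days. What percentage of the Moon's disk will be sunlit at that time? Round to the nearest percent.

64.9/29.53 = 2.198 lunations, so 2 complete cycles and 5.84 d into the next.
Phase angle: θ = 360°·(5.84 d)/(29.53 d) = 71.2°.
cos 71.2° = 0.322, so f = (1 − 0.322)/2 = 0.339, so 34%.

34%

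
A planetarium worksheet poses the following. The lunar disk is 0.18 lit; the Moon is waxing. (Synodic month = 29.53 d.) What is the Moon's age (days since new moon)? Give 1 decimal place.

4.1 days

From f = (1 − cos θ)/2: cos θ = 1 − 2×0.18 = 0.640; arccos → 50.2°.
The Moon is waxing (0°–180°), so θ = 50.2° directly.
At 360°/29.53 d per day, 50.2° corresponds to 4.12 days.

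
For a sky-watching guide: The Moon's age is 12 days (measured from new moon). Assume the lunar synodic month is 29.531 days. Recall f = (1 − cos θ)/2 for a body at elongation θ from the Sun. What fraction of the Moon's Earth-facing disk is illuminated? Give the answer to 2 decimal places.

0.92

The Moon has covered 12/29.531 of its cycle, so θ ≈ 360° × 12/29.531 = 146.3°.
cos 146.3° = (-0.832), so f = (1 − (-0.832))/2 = 0.916.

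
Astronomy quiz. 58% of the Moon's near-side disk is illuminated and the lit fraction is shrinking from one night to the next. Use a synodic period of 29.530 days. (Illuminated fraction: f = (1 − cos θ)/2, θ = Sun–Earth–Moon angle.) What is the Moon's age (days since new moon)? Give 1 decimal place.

Invert f = (1 − cos θ)/2 to get cos θ = 1 − 2(0.58) = -0.160, hence θ₀ = arccos -0.160 = 99.2°.
Waning ⇒ past full, so θ = 360° − 99.2° = 260.8°.
At 360°/29.530 d per day, 260.8° corresponds to 21.39 days.

21.4 days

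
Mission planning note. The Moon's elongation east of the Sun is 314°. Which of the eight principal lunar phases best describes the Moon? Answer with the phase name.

The waning crescent sector spans roughly 292°–338°; 314° falls inside it.

waning crescent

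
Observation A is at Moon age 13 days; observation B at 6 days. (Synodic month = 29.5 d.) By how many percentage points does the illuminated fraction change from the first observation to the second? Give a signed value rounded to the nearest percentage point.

-61 pp

θ₁ = 360° × 13/29.5 = 158.6°, f₁ = (1 − cos θ₁)/2 = 0.966.
θ₂ = 360° × 6/29.5 = 73.2°, f₂ = (1 − cos θ₂)/2 = 0.356.
Change = f₂ − f₁ = -0.610 → -61 percentage points.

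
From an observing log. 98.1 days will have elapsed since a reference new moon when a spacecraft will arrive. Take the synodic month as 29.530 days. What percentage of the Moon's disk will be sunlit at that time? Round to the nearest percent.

98.1/29.530 = 3.322 lunations, so 3 complete cycles and 9.51 d into the next.
Elongation θ = 360° × 9.51/29.530 ≈ 115.9°.
With cos θ = (-0.437), the lit fraction is (1 − (-0.437))/2 ≈ 0.719, so 72%.

72%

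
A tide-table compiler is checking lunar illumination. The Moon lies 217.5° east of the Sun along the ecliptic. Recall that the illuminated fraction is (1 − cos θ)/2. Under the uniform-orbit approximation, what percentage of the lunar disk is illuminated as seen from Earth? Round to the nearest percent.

f = (1 − cos 217.5°)/2 = (1 − (-0.793))/2 ≈ 0.897, i.e. 90%.

90%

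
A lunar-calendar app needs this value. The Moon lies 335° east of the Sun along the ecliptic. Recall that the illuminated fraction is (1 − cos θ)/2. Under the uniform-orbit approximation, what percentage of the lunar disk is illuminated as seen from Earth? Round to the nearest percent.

cos 335° = 0.906, so f = (1 − 0.906)/2 = 0.047, i.e. 5%.

5%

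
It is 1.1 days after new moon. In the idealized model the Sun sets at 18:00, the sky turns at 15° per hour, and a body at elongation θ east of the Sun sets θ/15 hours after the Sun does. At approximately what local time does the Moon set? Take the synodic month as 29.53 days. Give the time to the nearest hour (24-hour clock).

19:00

The Moon has covered 1.1/29.53 of its cycle, so θ ≈ 360° × 1.1/29.53 = 13.4°.
Delay after the Sun = 13.4° / (15°/h) ≈ 0.89 h.
18:00 + 0.89 h ≈ 18:54 → 19:00 to the nearest hour.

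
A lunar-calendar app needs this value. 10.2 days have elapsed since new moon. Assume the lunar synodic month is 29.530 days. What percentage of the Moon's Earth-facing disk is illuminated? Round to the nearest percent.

78%

Elongation θ = 360° × 10.2/29.530 ≈ 124.3°.
cos 124.3° = (-0.564), so f = (1 − (-0.564))/2 = 0.782, so 78%.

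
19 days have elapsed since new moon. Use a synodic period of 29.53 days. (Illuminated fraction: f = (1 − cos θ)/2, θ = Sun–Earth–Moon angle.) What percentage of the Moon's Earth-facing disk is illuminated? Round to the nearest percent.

Elongation θ = 360° × 19/29.53 ≈ 231.6°.
cos 231.6° = (-0.621), so f = (1 − (-0.621))/2 = 0.810, so 81%.

81%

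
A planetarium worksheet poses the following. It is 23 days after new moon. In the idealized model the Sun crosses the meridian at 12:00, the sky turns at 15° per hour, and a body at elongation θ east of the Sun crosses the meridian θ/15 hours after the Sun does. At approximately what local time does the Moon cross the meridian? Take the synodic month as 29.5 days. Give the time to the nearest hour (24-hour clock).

Phase angle: θ = 360°·(23 d)/(29.5 d) = 280.7°.
At 15° of sky rotation per hour, 280.7° corresponds to a 18.71 h lag.
12:00 + 18.71 h ≈ 06:43 → 07:00 to the nearest hour.

07:00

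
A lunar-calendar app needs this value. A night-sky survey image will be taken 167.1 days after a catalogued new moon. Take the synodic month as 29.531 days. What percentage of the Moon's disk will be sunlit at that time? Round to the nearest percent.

77%

Reduce mod P: 167.1 − 5×29.531 = 19.44 d into the current lunation.
The Moon has covered 19.44/29.531 of its cycle, so θ ≈ 360° × 19.44/29.531 = 237.0°.
cos 237.0° = (-0.544), so f = (1 − (-0.544))/2 = 0.772, so 77%.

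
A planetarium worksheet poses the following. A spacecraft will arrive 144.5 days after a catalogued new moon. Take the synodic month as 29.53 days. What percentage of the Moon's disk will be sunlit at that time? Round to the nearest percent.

144.5/29.53 = 4.893 lunations, so 4 complete cycles and 26.38 d into the next.
Elongation θ = 360° × 26.38/29.53 ≈ 321.6°.
With cos θ = 0.784, the lit fraction is (1 − 0.784)/2 ≈ 0.108, so 11%.

11%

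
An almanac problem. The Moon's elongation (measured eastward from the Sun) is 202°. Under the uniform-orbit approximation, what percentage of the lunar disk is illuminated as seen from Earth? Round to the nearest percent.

96%

cos 202° = (-0.927), so f = (1 − (-0.927))/2 = 0.964, i.e. 96%.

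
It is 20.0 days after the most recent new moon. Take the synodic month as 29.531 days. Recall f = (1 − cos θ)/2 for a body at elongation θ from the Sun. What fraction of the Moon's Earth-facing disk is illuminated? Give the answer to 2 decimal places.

The Moon has covered 20.0/29.531 of its cycle, so θ ≈ 360° × 20.0/29.531 = 243.8°.
Illuminated fraction = (1 − cos 243.8°)/2 = (1 − (-0.441))/2 ≈ 0.721.

0.72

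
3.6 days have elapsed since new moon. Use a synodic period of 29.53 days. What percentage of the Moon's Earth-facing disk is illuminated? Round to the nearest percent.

14%

Phase angle: θ = 360°·(3.6 d)/(29.53 d) = 43.9°.
Illuminated fraction = (1 − cos 43.9°)/2 = (1 − 0.721)/2 ≈ 0.140, so 14%.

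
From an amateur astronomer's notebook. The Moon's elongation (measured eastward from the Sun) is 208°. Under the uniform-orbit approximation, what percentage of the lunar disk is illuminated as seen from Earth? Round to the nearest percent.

f = (1 − cos 208°)/2 = (1 − (-0.883))/2 ≈ 0.941, i.e. 94%.

94%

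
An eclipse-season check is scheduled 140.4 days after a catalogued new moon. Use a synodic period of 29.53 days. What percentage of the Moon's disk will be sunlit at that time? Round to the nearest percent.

140.4 d spans 4 complete synodic months (4 × 29.53 = 118.12 d) plus 22.28 d.
The Moon has covered 22.28/29.53 of its cycle, so θ ≈ 360° × 22.28/29.53 = 271.6°.
cos 271.6° = 0.028, so f = (1 − 0.028)/2 = 0.486, so 49%.

49%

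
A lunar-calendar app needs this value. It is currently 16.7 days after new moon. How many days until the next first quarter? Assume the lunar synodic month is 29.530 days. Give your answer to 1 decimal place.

First quarter is 0.25 of the way through the cycle: age 0.25 × 29.530 = 7.383 d.
Already past this cycle's first quarter; the next is at 7.383 + 29.530 = 36.913 d, so 36.913 − 16.7 = 20.213 days.

20.2 days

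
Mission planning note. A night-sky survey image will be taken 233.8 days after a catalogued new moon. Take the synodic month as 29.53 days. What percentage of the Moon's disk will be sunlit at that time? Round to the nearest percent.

Reduce mod P: 233.8 − 7×29.53 = 27.09 d into the current lunation.
The Moon has covered 27.09/29.53 of its cycle, so θ ≈ 360° × 27.09/29.53 = 330.3°.
With cos θ = 0.868, the lit fraction is (1 − 0.868)/2 ≈ 0.066, so 7%.

7%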